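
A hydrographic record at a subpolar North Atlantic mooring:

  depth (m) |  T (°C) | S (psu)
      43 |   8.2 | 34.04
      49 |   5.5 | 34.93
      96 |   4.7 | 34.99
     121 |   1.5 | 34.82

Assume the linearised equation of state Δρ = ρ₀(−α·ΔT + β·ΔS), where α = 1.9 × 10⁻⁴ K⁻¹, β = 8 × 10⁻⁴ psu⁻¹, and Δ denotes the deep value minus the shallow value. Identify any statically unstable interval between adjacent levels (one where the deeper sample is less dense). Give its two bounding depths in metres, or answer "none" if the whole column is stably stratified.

Evaluate Δρ/ρ₀ = −αΔT + βΔS across each adjacent pair:
  43–49 m: −αΔT+βΔS = −(1.9 × 10⁻⁴)(-2.7)+(8 × 10⁻⁴)(+0.89) = 1.2 × 10⁻³ → stable
  49–96 m: −αΔT+βΔS = −(1.9 × 10⁻⁴)(-0.8)+(8 × 10⁻⁴)(+0.06) = 2.0 × 10⁻⁴ → stable
  96–121 m: −αΔT+βΔS = −(1.9 × 10⁻⁴)(-3.2)+(8 × 10⁻⁴)(-0.17) = 4.7 × 10⁻⁴ → stable
Every interval has Δρ > 0: the column is stably stratified throughout.

none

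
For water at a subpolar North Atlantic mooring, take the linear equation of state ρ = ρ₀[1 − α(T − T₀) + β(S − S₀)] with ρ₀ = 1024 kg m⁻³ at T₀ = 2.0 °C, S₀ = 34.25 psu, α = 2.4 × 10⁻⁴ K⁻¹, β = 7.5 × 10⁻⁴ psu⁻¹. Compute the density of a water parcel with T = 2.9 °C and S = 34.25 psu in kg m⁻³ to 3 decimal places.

1023.779 kg m⁻³

T − T₀ = +0.9 K, S − S₀ = +0.00 psu.
Bracket = 1 − α·(+0.9) + β·(+0.00) = 1 + (-2.16 × 10⁻⁴) = 0.9997840.
ρ = 1024 × 0.9997840 = 1023.779 kg m⁻³.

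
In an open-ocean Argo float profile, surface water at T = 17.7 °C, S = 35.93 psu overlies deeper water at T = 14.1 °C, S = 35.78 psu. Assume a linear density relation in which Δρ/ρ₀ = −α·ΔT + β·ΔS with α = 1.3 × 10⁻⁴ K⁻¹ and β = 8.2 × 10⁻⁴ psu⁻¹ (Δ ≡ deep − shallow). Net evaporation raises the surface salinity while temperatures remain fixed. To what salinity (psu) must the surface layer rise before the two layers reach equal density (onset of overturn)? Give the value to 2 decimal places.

Neutral buoyancy requires −α(T_deep − T_surf) + β(S_deep − S_surf′) = 0.
S_surf′ = S_deep − (α/β)·ΔT = 35.78 − (1.3 × 10⁻⁴/8.2 × 10⁻⁴)·(-3.6) = 36.3507 psu.
Increase required: 36.3507 − 35.93 = 0.4207 psu.

36.35 psu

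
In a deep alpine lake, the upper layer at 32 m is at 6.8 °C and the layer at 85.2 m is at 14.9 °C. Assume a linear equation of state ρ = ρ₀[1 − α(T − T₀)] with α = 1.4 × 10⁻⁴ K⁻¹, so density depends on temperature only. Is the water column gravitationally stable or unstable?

ΔT = 14.9 − 6.8 = +8.1 K, so Δρ/ρ₀ = −αΔT = -1.134 × 10⁻³.
Δρ/ρ₀ < 0, so Δρ < 0: deeper water is lighter → statically unstable; the column would overturn.

unstable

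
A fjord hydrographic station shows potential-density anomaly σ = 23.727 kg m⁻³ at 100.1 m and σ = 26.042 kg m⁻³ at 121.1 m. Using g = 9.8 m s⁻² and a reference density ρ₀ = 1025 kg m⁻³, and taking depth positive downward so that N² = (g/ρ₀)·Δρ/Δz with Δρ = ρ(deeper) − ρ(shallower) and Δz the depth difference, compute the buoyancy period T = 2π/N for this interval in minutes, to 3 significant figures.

3.23 min

Δρ = 1026.042 − 1023.727 = 2.315 kg m⁻³ over Δz = 121.1 − 100.1 = 21 m.
N² = (9.8/1025) × (2.315/21) = 1.0540 × 10⁻³ s⁻².
N = √(1.0540 × 10⁻³) = 0.032465 rad s⁻¹, so T = 2π/N = 193.54 s = 3.2257 min ≈ 3.23 min.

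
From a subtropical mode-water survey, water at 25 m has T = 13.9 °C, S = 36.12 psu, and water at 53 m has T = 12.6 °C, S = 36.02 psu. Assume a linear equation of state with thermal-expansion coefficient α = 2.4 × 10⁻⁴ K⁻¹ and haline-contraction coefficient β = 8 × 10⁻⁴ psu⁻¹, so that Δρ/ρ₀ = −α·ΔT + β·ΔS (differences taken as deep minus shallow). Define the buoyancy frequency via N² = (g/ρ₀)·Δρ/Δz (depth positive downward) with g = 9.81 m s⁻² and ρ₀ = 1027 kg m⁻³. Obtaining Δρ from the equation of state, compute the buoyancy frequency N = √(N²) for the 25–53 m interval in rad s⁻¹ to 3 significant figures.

9.02 × 10⁻³ rad s⁻¹

ΔT = -1.3 K, ΔS = -0.10 psu (deep − shallow).
Δρ/ρ₀ = −αΔT + βΔS = 3.12 × 10⁻⁴ − 8.00 × 10⁻⁵ = 2.32 × 10⁻⁴, so Δρ ≈ 0.2383 kg m⁻³.
N² = (g/ρ₀)·Δρ/Δz = g·(Δρ/ρ₀)/Δz = 9.81 × 2.32 × 10⁻⁴ / 28 = 8.1283 × 10⁻⁵ s⁻².
N = √(8.1283 × 10⁻⁵) = 9.0157 × 10⁻³ rad s⁻¹ ≈ 9.02 × 10⁻³ rad s⁻¹.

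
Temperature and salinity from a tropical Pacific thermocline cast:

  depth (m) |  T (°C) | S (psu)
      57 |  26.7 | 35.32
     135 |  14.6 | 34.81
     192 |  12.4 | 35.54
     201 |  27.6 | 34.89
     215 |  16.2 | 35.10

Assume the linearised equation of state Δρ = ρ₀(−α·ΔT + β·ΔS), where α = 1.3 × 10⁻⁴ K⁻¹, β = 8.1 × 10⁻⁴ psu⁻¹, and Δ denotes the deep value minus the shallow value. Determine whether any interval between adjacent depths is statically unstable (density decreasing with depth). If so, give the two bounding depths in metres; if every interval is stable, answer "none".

192–201 m

Evaluate Δρ/ρ₀ = −αΔT + βΔS across each adjacent pair:
  57–135 m: −αΔT+βΔS = −(1.3 × 10⁻⁴)(-12.1)+(8.1 × 10⁻⁴)(-0.51) = 1.2 × 10⁻³ → stable
  135–192 m: −αΔT+βΔS = −(1.3 × 10⁻⁴)(-2.2)+(8.1 × 10⁻⁴)(+0.73) = 8.8 × 10⁻⁴ → stable
  192–201 m: −αΔT+βΔS = −(1.3 × 10⁻⁴)(+15.2)+(8.1 × 10⁻⁴)(-0.65) = -2.5 × 10⁻³ → UNSTABLE
  201–215 m: −αΔT+βΔS = −(1.3 × 10⁻⁴)(-11.4)+(8.1 × 10⁻⁴)(+0.21) = 1.7 × 10⁻³ → stable
The 192–201 m interval has Δρ < 0: lighter water underlies denser water.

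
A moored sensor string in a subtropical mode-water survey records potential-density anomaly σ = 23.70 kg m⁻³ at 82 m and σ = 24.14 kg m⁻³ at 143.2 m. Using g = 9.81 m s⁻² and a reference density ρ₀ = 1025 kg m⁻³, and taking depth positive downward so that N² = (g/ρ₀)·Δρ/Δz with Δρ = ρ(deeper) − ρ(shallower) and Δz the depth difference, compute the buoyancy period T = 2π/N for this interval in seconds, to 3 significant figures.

757 s

Δρ = 1024.14 − 1023.70 = 0.44 kg m⁻³ over Δz = 143.2 − 82 = 61.2 m.
N² = (9.81/1025) × (0.44/61.2) = 6.8809 × 10⁻⁵ s⁻².
N = √(6.8809 × 10⁻⁵) = 8.2951 × 10⁻³ rad s⁻¹, so T = 2π/N = 757.46 s ≈ 757 s.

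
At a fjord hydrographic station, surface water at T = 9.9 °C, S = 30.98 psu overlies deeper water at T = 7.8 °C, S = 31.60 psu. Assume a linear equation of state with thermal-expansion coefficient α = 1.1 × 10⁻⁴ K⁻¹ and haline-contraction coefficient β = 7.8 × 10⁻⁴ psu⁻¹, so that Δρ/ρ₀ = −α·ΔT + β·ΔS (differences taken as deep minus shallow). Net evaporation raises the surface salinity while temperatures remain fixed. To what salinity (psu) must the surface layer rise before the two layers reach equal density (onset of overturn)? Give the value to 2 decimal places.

Neutral buoyancy requires −α(T_deep − T_surf) + β(S_deep − S_surf′) = 0.
S_surf′ = S_deep − (α/β)·ΔT = 31.60 − (1.1 × 10⁻⁴/7.8 × 10⁻⁴)·(-2.1) = 31.8962 psu.
Increase required: 31.8962 − 30.98 = 0.9162 psu.

31.90 psu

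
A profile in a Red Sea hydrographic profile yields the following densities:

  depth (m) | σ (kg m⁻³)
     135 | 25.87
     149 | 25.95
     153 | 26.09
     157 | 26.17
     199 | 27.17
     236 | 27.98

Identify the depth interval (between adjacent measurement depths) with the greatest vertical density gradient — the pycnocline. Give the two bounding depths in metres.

149–153 m

Compute the density gradient over each adjacent pair:
  135–149 m: Δρ/Δz = 0.08/14 = 5.7 × 10⁻³ kg m⁻⁴
  149–153 m: Δρ/Δz = 0.14/4 = 0.035 kg m⁻⁴
  153–157 m: Δρ/Δz = 0.08/4 = 0.020 kg m⁻⁴
  157–199 m: Δρ/Δz = 1.00/42 = 0.024 kg m⁻⁴
  199–236 m: Δρ/Δz = 0.81/37 = 0.022 kg m⁻⁴
The largest gradient is in the 149–153 m interval — the pycnocline.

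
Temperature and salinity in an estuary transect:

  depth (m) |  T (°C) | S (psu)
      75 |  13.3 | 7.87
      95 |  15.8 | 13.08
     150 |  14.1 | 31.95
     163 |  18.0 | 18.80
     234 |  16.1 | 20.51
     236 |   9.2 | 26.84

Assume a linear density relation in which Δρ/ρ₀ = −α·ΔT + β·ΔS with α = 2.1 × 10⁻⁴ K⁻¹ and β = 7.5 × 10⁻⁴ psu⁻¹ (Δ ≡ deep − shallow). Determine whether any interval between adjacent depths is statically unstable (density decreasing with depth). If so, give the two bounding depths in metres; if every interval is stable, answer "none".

Evaluate Δρ/ρ₀ = −αΔT + βΔS across each adjacent pair:
  75–95 m: −αΔT+βΔS = −(2.1 × 10⁻⁴)(+2.5)+(7.5 × 10⁻⁴)(+5.21) = 3.4 × 10⁻³ → stable
  95–150 m: −αΔT+βΔS = −(2.1 × 10⁻⁴)(-1.7)+(7.5 × 10⁻⁴)(+18.87) = 0.015 → stable
  150–163 m: −αΔT+βΔS = −(2.1 × 10⁻⁴)(+3.9)+(7.5 × 10⁻⁴)(-13.15) = -0.011 → UNSTABLE
  163–234 m: −αΔT+βΔS = −(2.1 × 10⁻⁴)(-1.9)+(7.5 × 10⁻⁴)(+1.71) = 1.7 × 10⁻³ → stable
  234–236 m: −αΔT+βΔS = −(2.1 × 10⁻⁴)(-6.9)+(7.5 × 10⁻⁴)(+6.33) = 6.2 × 10⁻³ → stable
The 150–163 m interval has Δρ < 0: lighter water underlies denser water.

150–163 m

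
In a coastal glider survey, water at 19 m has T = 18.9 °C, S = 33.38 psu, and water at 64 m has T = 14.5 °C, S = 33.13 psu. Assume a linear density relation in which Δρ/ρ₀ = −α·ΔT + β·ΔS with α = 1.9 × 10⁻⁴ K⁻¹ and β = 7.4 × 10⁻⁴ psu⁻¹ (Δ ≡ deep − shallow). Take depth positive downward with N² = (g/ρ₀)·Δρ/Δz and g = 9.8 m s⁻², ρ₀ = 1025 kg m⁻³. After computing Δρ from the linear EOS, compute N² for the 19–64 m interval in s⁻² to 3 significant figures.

1.42 × 10⁻⁴ s⁻²

ΔT = -4.4 K, ΔS = -0.25 psu (deep − shallow).
Δρ/ρ₀ = −αΔT + βΔS = 8.36 × 10⁻⁴ − 1.85 × 10⁻⁴ = 6.51 × 10⁻⁴, so Δρ ≈ 0.6673 kg m⁻³.
N² = (g/ρ₀)·Δρ/Δz = g·(Δρ/ρ₀)/Δz = 9.8 × 6.51 × 10⁻⁴ / 45 = 1.4177 × 10⁻⁴ s⁻² ≈ 1.42 × 10⁻⁴ s⁻².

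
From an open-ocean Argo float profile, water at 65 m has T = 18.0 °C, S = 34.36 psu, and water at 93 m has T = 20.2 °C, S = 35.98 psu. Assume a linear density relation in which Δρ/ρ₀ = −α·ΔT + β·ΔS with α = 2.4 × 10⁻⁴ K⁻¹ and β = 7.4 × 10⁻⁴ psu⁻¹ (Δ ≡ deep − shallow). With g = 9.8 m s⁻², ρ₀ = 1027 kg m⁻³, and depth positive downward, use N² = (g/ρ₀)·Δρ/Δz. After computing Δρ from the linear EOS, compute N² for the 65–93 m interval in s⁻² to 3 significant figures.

ΔT = +2.2 K, ΔS = +1.62 psu (deep − shallow).
Δρ/ρ₀ = −αΔT + βΔS = -5.28 × 10⁻⁴ + 1.1988 × 10⁻³ = 6.708 × 10⁻⁴, so Δρ ≈ 0.6889 kg m⁻³.
N² = (g/ρ₀)·Δρ/Δz = g·(Δρ/ρ₀)/Δz = 9.8 × 6.708 × 10⁻⁴ / 28 = 2.3478 × 10⁻⁴ s⁻² ≈ 2.35 × 10⁻⁴ s⁻².

2.35 × 10⁻⁴ s⁻²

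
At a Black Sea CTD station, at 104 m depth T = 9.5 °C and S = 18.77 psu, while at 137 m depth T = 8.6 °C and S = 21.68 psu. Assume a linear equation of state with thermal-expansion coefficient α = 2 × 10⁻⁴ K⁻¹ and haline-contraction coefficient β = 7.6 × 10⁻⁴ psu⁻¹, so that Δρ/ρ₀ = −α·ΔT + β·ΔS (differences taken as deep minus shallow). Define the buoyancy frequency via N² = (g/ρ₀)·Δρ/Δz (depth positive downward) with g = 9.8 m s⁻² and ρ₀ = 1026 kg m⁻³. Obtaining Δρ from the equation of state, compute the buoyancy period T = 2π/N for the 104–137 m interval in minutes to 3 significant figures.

ΔT = -0.9 K, ΔS = +2.91 psu (deep − shallow).
Δρ/ρ₀ = −αΔT + βΔS = 1.80 × 10⁻⁴ + 2.2116 × 10⁻³ = 2.3916 × 10⁻³, so Δρ ≈ 2.454 kg m⁻³.
N² = (g/ρ₀)·Δρ/Δz = g·(Δρ/ρ₀)/Δz = 9.8 × 2.3916 × 10⁻³ / 33 = 7.1023 × 10⁻⁴ s⁻².
N = √(7.1023 × 10⁻⁴) = 0.026650 rad s⁻¹ → T = 2π/N = 235.77 s = 3.9295 min ≈ 3.93 min.

3.93 min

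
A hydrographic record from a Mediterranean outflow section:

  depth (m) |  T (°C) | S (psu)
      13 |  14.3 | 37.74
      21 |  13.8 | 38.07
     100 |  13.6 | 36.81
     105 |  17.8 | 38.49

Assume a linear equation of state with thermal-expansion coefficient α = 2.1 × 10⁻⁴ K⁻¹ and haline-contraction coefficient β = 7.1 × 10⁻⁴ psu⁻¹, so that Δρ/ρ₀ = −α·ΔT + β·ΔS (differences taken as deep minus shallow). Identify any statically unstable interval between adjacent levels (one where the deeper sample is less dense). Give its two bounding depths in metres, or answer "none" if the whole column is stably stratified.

21–100 m

Evaluate Δρ/ρ₀ = −αΔT + βΔS across each adjacent pair:
  13–21 m: −αΔT+βΔS = −(2.1 × 10⁻⁴)(-0.5)+(7.1 × 10⁻⁴)(+0.33) = 3.4 × 10⁻⁴ → stable
  21–100 m: −αΔT+βΔS = −(2.1 × 10⁻⁴)(-0.2)+(7.1 × 10⁻⁴)(-1.26) = -8.5 × 10⁻⁴ → UNSTABLE
  100–105 m: −αΔT+βΔS = −(2.1 × 10⁻⁴)(+4.2)+(7.1 × 10⁻⁴)(+1.68) = 3.1 × 10⁻⁴ → stable
The 21–100 m interval has Δρ < 0: lighter water underlies denser water.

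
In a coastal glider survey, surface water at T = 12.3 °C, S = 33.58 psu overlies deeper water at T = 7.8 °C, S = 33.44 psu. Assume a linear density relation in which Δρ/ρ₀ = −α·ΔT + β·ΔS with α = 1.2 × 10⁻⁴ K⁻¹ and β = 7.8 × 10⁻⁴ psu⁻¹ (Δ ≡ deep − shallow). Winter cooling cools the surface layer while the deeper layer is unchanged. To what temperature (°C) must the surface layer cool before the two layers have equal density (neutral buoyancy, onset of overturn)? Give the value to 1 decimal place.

8.7 °C

Neutral buoyancy requires Δρ = 0, i.e. −α(T_deep − T_surf′) + β(S_deep − S_surf) = 0.
T_surf′ = T_deep − (β/α)·ΔS = 7.8 − (7.8 × 10⁻⁴/1.2 × 10⁻⁴)·(-0.14) = 8.710 °C.
Cooling required: 12.3 − (8.710) = 3.590 °C.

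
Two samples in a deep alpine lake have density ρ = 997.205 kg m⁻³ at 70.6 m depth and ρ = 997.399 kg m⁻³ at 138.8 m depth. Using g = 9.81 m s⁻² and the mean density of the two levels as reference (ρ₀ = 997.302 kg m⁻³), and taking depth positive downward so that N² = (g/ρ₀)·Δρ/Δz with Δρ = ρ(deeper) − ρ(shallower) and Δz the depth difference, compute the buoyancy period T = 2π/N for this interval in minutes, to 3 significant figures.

Δρ = 997.399 − 997.205 = 0.194 kg m⁻³ over Δz = 138.8 − 70.6 = 68.2 m.
N² = (9.81/997.302) × (0.194/68.2) = 2.7981 × 10⁻⁵ s⁻².
N = √(2.7981 × 10⁻⁵) = 5.2897 × 10⁻³ rad s⁻¹, so T = 2π/N = 1.1878 × 10³ s = 19.797 min ≈ 19.8 min.

19.8 min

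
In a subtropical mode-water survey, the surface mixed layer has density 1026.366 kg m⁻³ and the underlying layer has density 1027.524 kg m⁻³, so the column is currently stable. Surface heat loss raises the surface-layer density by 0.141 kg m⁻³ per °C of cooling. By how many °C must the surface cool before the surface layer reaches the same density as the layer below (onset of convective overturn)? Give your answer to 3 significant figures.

8.21 °C

Density deficit of the surface layer: 1027.524 − 1026.366 = 1.158 kg m⁻³.
Required change = 1.158 / 0.141 = 8.21 °C.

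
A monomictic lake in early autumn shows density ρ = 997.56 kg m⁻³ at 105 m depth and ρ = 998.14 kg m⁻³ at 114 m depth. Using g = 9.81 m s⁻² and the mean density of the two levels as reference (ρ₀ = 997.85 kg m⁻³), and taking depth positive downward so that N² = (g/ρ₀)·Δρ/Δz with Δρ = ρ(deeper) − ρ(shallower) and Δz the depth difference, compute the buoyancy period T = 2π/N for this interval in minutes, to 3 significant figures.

4.16 min

Δρ = 998.14 − 997.56 = 0.58 kg m⁻³ over Δz = 114 − 105 = 9 m.
N² = (9.81/997.85) × (0.58/9) = 6.3356 × 10⁻⁴ s⁻².
N = √(6.3356 × 10⁻⁴) = 0.025171 rad s⁻¹, so T = 2π/N = 249.62 s = 4.1603 min ≈ 4.16 min.
Since Δρ > 0 the layer is stably stratified.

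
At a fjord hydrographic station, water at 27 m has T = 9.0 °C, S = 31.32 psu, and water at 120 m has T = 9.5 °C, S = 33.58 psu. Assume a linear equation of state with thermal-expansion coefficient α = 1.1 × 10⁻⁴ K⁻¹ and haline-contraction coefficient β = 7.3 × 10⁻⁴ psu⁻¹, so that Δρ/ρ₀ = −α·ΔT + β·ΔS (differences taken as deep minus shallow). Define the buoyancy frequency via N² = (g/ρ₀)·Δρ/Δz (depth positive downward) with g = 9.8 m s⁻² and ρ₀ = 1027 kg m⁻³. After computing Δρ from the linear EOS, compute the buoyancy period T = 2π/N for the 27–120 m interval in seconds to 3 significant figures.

485 s

ΔT = +0.5 K, ΔS = +2.26 psu (deep − shallow).
Δρ/ρ₀ = −αΔT + βΔS = -5.50 × 10⁻⁵ + 1.6498 × 10⁻³ = 1.5948 × 10⁻³, so Δρ ≈ 1.638 kg m⁻³.
N² = (g/ρ₀)·Δρ/Δz = g·(Δρ/ρ₀)/Δz = 9.8 × 1.5948 × 10⁻³ / 93 = 1.6805 × 10⁻⁴ s⁻².
N = √(1.6805 × 10⁻⁴) = 0.012963 rad s⁻¹ → T = 2π/N = 484.70 s ≈ 485 s.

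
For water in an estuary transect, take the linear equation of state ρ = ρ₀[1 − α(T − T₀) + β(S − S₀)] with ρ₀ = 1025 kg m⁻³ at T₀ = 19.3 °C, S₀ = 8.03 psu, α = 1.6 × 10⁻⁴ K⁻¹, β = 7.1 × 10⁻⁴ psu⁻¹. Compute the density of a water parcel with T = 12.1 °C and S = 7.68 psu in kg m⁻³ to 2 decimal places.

T − T₀ = -7.2 K, S − S₀ = -0.35 psu.
Bracket = 1 − α·(-7.2) + β·(-0.35) = 1 + (9.035 × 10⁻⁴) = 1.0009035.
ρ = 1025 × 1.0009035 = 1025.93 kg m⁻³.

1025.93 kg m⁻³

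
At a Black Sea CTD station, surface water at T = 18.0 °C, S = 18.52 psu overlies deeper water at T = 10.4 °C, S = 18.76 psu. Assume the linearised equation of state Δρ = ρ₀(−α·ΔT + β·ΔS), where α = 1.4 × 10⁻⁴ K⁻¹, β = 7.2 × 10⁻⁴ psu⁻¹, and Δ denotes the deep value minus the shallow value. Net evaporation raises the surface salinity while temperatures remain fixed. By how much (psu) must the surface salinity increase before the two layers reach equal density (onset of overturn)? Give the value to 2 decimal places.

1.72 psu

Neutral buoyancy requires −α(T_deep − T_surf) + β(S_deep − S_surf′) = 0.
S_surf′ = S_deep − (α/β)·ΔT = 18.76 − (1.4 × 10⁻⁴/7.2 × 10⁻⁴)·(-7.6) = 20.2378 psu.
Increase required: 20.2378 − 18.52 = 1.7178 psu.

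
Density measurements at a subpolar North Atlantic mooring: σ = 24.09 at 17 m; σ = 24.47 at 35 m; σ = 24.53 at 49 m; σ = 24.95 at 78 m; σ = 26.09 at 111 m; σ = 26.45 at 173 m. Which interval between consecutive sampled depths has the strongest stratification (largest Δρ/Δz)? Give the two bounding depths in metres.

78–111 m

Compute the density gradient over each adjacent pair:
  17–35 m: Δρ/Δz = 0.38/18 = 0.021 kg m⁻⁴
  35–49 m: Δρ/Δz = 0.06/14 = 4.3 × 10⁻³ kg m⁻⁴
  49–78 m: Δρ/Δz = 0.42/29 = 0.014 kg m⁻⁴
  78–111 m: Δρ/Δz = 1.14/33 = 0.035 kg m⁻⁴
  111–173 m: Δρ/Δz = 0.36/62 = 5.8 × 10⁻³ kg m⁻⁴
The largest gradient is in the 78–111 m interval — the pycnocline.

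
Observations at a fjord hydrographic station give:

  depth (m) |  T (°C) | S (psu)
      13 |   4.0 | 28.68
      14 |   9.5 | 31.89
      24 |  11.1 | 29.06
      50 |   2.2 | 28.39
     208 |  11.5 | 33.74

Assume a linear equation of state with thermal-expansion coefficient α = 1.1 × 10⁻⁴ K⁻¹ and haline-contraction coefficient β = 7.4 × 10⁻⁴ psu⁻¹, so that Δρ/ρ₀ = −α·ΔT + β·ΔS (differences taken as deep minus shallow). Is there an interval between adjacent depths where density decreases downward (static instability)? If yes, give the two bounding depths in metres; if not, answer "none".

14–24 m

Evaluate Δρ/ρ₀ = −αΔT + βΔS across each adjacent pair:
  13–14 m: −αΔT+βΔS = −(1.1 × 10⁻⁴)(+5.5)+(7.4 × 10⁻⁴)(+3.21) = 1.8 × 10⁻³ → stable
  14–24 m: −αΔT+βΔS = −(1.1 × 10⁻⁴)(+1.6)+(7.4 × 10⁻⁴)(-2.83) = -2.3 × 10⁻³ → UNSTABLE
  24–50 m: −αΔT+βΔS = −(1.1 × 10⁻⁴)(-8.9)+(7.4 × 10⁻⁴)(-0.67) = 4.8 × 10⁻⁴ → stable
  50–208 m: −αΔT+βΔS = −(1.1 × 10⁻⁴)(+9.3)+(7.4 × 10⁻⁴)(+5.35) = 2.9 × 10⁻³ → stable
The 14–24 m interval has Δρ < 0: lighter water underlies denser water.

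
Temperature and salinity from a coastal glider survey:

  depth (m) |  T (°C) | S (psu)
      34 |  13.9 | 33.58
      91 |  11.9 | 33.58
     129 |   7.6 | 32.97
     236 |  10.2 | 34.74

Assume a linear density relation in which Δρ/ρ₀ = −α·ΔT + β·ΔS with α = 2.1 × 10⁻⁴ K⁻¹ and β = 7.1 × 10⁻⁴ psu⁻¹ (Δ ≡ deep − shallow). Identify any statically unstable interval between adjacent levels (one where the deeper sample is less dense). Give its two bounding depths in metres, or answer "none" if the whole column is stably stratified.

Evaluate Δρ/ρ₀ = −αΔT + βΔS across each adjacent pair:
  34–91 m: −αΔT+βΔS = −(2.1 × 10⁻⁴)(-2.0)+(7.1 × 10⁻⁴)(+0.00) = 4.2 × 10⁻⁴ → stable
  91–129 m: −αΔT+βΔS = −(2.1 × 10⁻⁴)(-4.3)+(7.1 × 10⁻⁴)(-0.61) = 4.7 × 10⁻⁴ → stable
  129–236 m: −αΔT+βΔS = −(2.1 × 10⁻⁴)(+2.6)+(7.1 × 10⁻⁴)(+1.77) = 7.1 × 10⁻⁴ → stable
Every interval has Δρ > 0: the column is stably stratified throughout.

none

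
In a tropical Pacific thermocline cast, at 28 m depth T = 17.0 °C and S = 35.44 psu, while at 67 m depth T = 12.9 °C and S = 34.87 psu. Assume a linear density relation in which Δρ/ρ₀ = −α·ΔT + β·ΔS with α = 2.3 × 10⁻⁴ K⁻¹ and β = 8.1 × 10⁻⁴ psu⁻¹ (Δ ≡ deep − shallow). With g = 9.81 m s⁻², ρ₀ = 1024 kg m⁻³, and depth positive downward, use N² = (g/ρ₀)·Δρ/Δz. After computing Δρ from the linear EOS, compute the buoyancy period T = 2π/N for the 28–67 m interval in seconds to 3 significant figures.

571 s

ΔT = -4.1 K, ΔS = -0.57 psu (deep − shallow).
Δρ/ρ₀ = −αΔT + βΔS = 9.43 × 10⁻⁴ − 4.617 × 10⁻⁴ = 4.813 × 10⁻⁴, so Δρ ≈ 0.4929 kg m⁻³.
N² = (g/ρ₀)·Δρ/Δz = g·(Δρ/ρ₀)/Δz = 9.81 × 4.813 × 10⁻⁴ / 39 = 1.2107 × 10⁻⁴ s⁻².
N = √(1.2107 × 10⁻⁴) = 0.011003 rad s⁻¹ → T = 2π/N = 571.04 s ≈ 571 s.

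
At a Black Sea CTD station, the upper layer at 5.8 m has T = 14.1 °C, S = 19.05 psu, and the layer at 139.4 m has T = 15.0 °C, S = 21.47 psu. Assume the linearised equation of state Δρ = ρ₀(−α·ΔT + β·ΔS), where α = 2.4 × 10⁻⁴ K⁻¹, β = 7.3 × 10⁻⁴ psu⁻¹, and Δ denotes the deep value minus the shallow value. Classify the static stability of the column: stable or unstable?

stable

ΔT = 15.0 − 14.1 = +0.9 K and ΔS = 21.47 − 19.05 = +2.42 psu (deep − shallow).
−αΔT = -2.16 × 10⁻⁴; βΔS = 1.7666 × 10⁻³; sum Δρ/ρ₀ = 1.5506 × 10⁻³.
Δρ/ρ₀ > 0, so Δρ > 0: deeper water is denser → statically stable.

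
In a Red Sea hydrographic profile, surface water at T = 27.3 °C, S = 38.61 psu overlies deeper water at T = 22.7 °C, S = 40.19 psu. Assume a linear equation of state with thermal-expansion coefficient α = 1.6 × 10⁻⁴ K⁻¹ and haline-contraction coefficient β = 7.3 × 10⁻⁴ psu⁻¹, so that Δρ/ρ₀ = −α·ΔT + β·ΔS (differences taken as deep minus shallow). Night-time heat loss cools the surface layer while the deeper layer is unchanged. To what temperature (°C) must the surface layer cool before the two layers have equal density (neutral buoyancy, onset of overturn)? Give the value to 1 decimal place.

15.5 °C

Neutral buoyancy requires Δρ = 0, i.e. −α(T_deep − T_surf′) + β(S_deep − S_surf) = 0.
T_surf′ = T_deep − (β/α)·ΔS = 22.7 − (7.3 × 10⁻⁴/1.6 × 10⁻⁴)·(+1.58) = 15.491 °C.
Cooling required: 27.3 − (15.491) = 11.809 °C.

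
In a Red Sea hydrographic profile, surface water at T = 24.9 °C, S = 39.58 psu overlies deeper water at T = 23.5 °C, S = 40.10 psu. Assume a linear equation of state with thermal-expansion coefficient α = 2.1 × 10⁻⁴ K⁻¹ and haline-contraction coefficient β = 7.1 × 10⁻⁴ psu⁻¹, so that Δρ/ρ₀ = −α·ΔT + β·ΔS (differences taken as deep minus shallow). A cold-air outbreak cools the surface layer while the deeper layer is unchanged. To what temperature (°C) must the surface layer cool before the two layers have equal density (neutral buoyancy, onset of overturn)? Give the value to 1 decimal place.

21.7 °C

Neutral buoyancy requires Δρ = 0, i.e. −α(T_deep − T_surf′) + β(S_deep − S_surf) = 0.
T_surf′ = T_deep − (β/α)·ΔS = 23.5 − (7.1 × 10⁻⁴/2.1 × 10⁻⁴)·(+0.52) = 21.742 °C.
Cooling required: 24.9 − (21.742) = 3.158 °C.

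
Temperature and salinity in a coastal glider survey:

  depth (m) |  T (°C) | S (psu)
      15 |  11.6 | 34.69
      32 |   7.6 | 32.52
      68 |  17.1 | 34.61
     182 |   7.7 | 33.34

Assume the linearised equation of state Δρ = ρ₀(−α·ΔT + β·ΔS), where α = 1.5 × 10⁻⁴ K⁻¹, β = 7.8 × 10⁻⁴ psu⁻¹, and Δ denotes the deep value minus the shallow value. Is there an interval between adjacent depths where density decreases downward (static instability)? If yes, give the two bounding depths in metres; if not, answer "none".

Evaluate Δρ/ρ₀ = −αΔT + βΔS across each adjacent pair:
  15–32 m: −αΔT+βΔS = −(1.5 × 10⁻⁴)(-4.0)+(7.8 × 10⁻⁴)(-2.17) = -1.1 × 10⁻³ → UNSTABLE
  32–68 m: −αΔT+βΔS = −(1.5 × 10⁻⁴)(+9.5)+(7.8 × 10⁻⁴)(+2.09) = 2.1 × 10⁻⁴ → stable
  68–182 m: −αΔT+βΔS = −(1.5 × 10⁻⁴)(-9.4)+(7.8 × 10⁻⁴)(-1.27) = 4.2 × 10⁻⁴ → stable
The 15–32 m interval has Δρ < 0: lighter water underlies denser water.

15–32 m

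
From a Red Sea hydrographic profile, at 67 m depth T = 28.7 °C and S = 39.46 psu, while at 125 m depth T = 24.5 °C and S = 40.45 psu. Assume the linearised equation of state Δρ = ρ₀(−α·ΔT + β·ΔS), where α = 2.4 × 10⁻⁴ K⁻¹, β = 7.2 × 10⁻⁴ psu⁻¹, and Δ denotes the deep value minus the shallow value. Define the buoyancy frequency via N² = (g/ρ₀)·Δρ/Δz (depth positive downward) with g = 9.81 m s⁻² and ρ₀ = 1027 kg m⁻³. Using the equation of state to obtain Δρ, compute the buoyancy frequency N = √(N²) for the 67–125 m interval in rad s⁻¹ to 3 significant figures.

ΔT = -4.2 K, ΔS = +0.99 psu (deep − shallow).
Δρ/ρ₀ = −αΔT + βΔS = 1.008 × 10⁻³ + 7.128 × 10⁻⁴ = 1.7208 × 10⁻³, so Δρ ≈ 1.767 kg m⁻³.
N² = (g/ρ₀)·Δρ/Δz = g·(Δρ/ρ₀)/Δz = 9.81 × 1.7208 × 10⁻³ / 58 = 2.9105 × 10⁻⁴ s⁻².
N = √(2.9105 × 10⁻⁴) = 0.017060 rad s⁻¹ ≈ 0.0171 rad s⁻¹.

0.0171 rad s⁻¹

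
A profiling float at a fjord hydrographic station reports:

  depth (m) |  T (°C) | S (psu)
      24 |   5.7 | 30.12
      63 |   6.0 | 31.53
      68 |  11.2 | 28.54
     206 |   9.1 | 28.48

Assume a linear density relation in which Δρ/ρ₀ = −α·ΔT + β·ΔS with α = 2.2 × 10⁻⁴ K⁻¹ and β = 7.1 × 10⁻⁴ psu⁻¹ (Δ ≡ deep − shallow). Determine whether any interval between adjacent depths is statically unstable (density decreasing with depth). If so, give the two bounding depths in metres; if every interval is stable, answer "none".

Evaluate Δρ/ρ₀ = −αΔT + βΔS across each adjacent pair:
  24–63 m: −αΔT+βΔS = −(2.2 × 10⁻⁴)(+0.3)+(7.1 × 10⁻⁴)(+1.41) = 9.4 × 10⁻⁴ → stable
  63–68 m: −αΔT+βΔS = −(2.2 × 10⁻⁴)(+5.2)+(7.1 × 10⁻⁴)(-2.99) = -3.3 × 10⁻³ → UNSTABLE
  68–206 m: −αΔT+βΔS = −(2.2 × 10⁻⁴)(-2.1)+(7.1 × 10⁻⁴)(-0.06) = 4.2 × 10⁻⁴ → stable
The 63–68 m interval has Δρ < 0: lighter water underlies denser water.

63–68 m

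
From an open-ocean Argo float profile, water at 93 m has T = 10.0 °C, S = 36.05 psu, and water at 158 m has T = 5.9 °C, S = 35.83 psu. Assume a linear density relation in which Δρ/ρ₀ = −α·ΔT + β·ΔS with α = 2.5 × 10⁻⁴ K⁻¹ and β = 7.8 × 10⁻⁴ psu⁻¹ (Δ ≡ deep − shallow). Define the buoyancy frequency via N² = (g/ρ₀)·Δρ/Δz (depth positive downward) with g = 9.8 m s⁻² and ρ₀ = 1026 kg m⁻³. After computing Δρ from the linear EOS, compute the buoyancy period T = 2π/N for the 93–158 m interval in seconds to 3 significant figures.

554 s

ΔT = -4.1 K, ΔS = -0.22 psu (deep − shallow).
Δρ/ρ₀ = −αΔT + βΔS = 1.025 × 10⁻³ − 1.716 × 10⁻⁴ = 8.534 × 10⁻⁴, so Δρ ≈ 0.8756 kg m⁻³.
N² = (g/ρ₀)·Δρ/Δz = g·(Δρ/ρ₀)/Δz = 9.8 × 8.534 × 10⁻⁴ / 65 = 1.2867 × 10⁻⁴ s⁻².
N = √(1.2867 × 10⁻⁴) = 0.011343 rad s⁻¹ → T = 2π/N = 553.93 s ≈ 554 s.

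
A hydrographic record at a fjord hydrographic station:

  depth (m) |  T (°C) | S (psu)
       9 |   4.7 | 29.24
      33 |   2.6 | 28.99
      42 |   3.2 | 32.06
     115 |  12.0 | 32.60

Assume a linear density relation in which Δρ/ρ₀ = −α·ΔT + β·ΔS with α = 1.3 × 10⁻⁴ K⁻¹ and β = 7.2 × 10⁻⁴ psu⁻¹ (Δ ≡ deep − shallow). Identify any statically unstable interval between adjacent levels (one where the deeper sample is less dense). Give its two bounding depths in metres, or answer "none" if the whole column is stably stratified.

Evaluate Δρ/ρ₀ = −αΔT + βΔS across each adjacent pair:
  9–33 m: −αΔT+βΔS = −(1.3 × 10⁻⁴)(-2.1)+(7.2 × 10⁻⁴)(-0.25) = 9.3 × 10⁻⁵ → stable
  33–42 m: −αΔT+βΔS = −(1.3 × 10⁻⁴)(+0.6)+(7.2 × 10⁻⁴)(+3.07) = 2.1 × 10⁻³ → stable
  42–115 m: −αΔT+βΔS = −(1.3 × 10⁻⁴)(+8.8)+(7.2 × 10⁻⁴)(+0.54) = -7.6 × 10⁻⁴ → UNSTABLE
The 42–115 m interval has Δρ < 0: lighter water underlies denser water.

42–115 m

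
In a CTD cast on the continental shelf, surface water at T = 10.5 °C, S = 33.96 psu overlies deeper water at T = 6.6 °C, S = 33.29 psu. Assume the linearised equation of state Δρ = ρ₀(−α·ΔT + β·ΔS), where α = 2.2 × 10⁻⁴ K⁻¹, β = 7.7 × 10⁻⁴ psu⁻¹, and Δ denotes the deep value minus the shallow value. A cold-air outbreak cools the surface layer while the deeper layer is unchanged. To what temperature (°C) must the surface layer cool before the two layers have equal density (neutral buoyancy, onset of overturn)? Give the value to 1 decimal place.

8.9 °C

Neutral buoyancy requires Δρ = 0, i.e. −α(T_deep − T_surf′) + β(S_deep − S_surf) = 0.
T_surf′ = T_deep − (β/α)·ΔS = 6.6 − (7.7 × 10⁻⁴/2.2 × 10⁻⁴)·(-0.67) = 8.945 °C.
Cooling required: 10.5 − (8.945) = 1.555 °C.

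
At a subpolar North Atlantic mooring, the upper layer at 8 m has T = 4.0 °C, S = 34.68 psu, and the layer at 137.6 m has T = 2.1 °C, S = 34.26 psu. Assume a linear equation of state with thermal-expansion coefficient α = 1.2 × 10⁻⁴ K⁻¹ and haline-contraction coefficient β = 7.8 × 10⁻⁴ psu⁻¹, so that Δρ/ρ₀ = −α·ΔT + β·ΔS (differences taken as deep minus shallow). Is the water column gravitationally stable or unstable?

unstable

ΔT = 2.1 − 4.0 = -1.9 K and ΔS = 34.26 − 34.68 = -0.42 psu (deep − shallow).
−αΔT = 2.28 × 10⁻⁴; βΔS = -3.276 × 10⁻⁴; sum Δρ/ρ₀ = -9.96 × 10⁻⁵.
Δρ/ρ₀ < 0, so Δρ < 0: deeper water is lighter → statically unstable; the column would overturn.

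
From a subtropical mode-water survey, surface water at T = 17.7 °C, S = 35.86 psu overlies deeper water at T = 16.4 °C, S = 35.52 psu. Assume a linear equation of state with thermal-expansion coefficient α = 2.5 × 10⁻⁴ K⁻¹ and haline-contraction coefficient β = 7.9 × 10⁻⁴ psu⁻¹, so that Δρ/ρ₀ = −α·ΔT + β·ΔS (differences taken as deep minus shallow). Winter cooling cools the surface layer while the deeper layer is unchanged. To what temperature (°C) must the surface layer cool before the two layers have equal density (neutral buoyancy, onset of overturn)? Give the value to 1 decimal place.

17.5 °C

Neutral buoyancy requires Δρ = 0, i.e. −α(T_deep − T_surf′) + β(S_deep − S_surf) = 0.
T_surf′ = T_deep − (β/α)·ΔS = 16.4 − (7.9 × 10⁻⁴/2.5 × 10⁻⁴)·(-0.34) = 17.474 °C.
Cooling required: 17.7 − (17.474) = 0.226 °C.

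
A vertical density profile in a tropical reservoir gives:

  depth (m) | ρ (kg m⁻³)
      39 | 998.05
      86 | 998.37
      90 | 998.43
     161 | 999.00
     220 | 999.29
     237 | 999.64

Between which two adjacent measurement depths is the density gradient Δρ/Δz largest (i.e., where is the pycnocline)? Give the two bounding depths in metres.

220–237 m

Compute the density gradient over each adjacent pair:
  39–86 m: Δρ/Δz = 0.32/47 = 6.8 × 10⁻³ kg m⁻⁴
  86–90 m: Δρ/Δz = 0.06/4 = 0.015 kg m⁻⁴
  90–161 m: Δρ/Δz = 0.57/71 = 8.0 × 10⁻³ kg m⁻⁴
  161–220 m: Δρ/Δz = 0.29/59 = 4.9 × 10⁻³ kg m⁻⁴
  220–237 m: Δρ/Δz = 0.35/17 = 0.021 kg m⁻⁴
The largest gradient is in the 220–237 m interval — the pycnocline.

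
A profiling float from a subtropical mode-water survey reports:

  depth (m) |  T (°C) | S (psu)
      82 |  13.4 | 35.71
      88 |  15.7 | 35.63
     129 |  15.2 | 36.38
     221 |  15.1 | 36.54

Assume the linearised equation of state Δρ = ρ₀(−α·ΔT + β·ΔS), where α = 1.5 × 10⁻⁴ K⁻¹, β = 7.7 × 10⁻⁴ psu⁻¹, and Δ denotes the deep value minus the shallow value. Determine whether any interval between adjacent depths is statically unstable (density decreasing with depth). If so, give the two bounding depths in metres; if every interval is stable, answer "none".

82–88 m

Evaluate Δρ/ρ₀ = −αΔT + βΔS across each adjacent pair:
  82–88 m: −αΔT+βΔS = −(1.5 × 10⁻⁴)(+2.3)+(7.7 × 10⁻⁴)(-0.08) = -4.1 × 10⁻⁴ → UNSTABLE
  88–129 m: −αΔT+βΔS = −(1.5 × 10⁻⁴)(-0.5)+(7.7 × 10⁻⁴)(+0.75) = 6.5 × 10⁻⁴ → stable
  129–221 m: −αΔT+βΔS = −(1.5 × 10⁻⁴)(-0.1)+(7.7 × 10⁻⁴)(+0.16) = 1.4 × 10⁻⁴ → stable
The 82–88 m interval has Δρ < 0: lighter water underlies denser water.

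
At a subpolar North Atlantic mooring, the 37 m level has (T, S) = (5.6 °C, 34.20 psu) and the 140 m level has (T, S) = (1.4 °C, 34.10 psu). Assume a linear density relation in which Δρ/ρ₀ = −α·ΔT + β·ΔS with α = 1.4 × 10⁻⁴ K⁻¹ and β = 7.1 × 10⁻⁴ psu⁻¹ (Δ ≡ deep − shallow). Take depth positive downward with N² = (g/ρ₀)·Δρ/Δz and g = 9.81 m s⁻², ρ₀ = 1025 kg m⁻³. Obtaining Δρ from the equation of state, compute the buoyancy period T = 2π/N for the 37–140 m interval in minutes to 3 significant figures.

14.9 min

ΔT = -4.2 K, ΔS = -0.10 psu (deep − shallow).
Δρ/ρ₀ = −αΔT + βΔS = 5.88 × 10⁻⁴ − 7.10 × 10⁻⁵ = 5.17 × 10⁻⁴, so Δρ ≈ 0.5299 kg m⁻³.
N² = (g/ρ₀)·Δρ/Δz = g·(Δρ/ρ₀)/Δz = 9.81 × 5.17 × 10⁻⁴ / 103 = 4.9240 × 10⁻⁵ s⁻².
N = √(4.9240 × 10⁻⁵) = 7.0171 × 10⁻³ rad s⁻¹ → T = 2π/N = 895.41 s = 14.923 min ≈ 14.9 min.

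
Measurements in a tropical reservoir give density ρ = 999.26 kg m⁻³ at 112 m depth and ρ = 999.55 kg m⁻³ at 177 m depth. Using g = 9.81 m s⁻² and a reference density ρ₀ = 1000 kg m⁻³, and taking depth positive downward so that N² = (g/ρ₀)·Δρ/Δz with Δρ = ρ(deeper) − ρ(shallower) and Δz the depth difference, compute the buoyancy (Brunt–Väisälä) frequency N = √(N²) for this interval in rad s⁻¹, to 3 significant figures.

Δρ = 999.55 − 999.26 = 0.29 kg m⁻³ over Δz = 177 − 112 = 65 m.
N² = (9.81/1000) × (0.29/65) = 4.3768 × 10⁻⁵ s⁻².
N = √(4.3768 × 10⁻⁵) = 6.6157 × 10⁻³ rad s⁻¹ ≈ 6.62 × 10⁻³ rad s⁻¹.
A positive N² confirms static stability across the interval.

6.62 × 10⁻³ rad s⁻¹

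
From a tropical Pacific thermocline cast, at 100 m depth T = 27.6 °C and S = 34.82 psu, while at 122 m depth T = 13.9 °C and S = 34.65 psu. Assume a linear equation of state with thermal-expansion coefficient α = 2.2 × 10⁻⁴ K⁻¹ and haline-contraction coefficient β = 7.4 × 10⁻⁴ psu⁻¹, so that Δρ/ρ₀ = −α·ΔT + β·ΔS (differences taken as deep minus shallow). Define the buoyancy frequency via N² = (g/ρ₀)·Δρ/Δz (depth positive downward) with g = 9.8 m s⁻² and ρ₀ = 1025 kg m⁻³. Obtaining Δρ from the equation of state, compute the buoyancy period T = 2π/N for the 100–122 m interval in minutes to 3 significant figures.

2.92 min

ΔT = -13.7 K, ΔS = -0.17 psu (deep − shallow).
Δρ/ρ₀ = −αΔT + βΔS = 3.014 × 10⁻³ − 1.258 × 10⁻⁴ = 2.8882 × 10⁻³, so Δρ ≈ 2.960 kg m⁻³.
N² = (g/ρ₀)·Δρ/Δz = g·(Δρ/ρ₀)/Δz = 9.8 × 2.8882 × 10⁻³ / 22 = 1.2866 × 10⁻³ s⁻².
N = √(1.2866 × 10⁻³) = 0.035869 rad s⁻¹ → T = 2π/N = 175.17 s = 2.9195 min ≈ 2.92 min.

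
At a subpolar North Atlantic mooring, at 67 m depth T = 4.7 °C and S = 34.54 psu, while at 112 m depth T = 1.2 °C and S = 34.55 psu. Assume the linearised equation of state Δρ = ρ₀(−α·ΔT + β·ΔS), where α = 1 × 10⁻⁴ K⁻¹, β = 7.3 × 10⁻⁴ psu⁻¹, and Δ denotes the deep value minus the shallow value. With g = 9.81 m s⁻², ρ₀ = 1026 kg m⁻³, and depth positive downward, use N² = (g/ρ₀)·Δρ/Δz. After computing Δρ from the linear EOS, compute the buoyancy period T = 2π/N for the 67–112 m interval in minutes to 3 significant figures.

11.9 min

ΔT = -3.5 K, ΔS = +0.01 psu (deep − shallow).
Δρ/ρ₀ = −αΔT + βΔS = 3.50 × 10⁻⁴ + 7.30 × 10⁻⁶ = 3.573 × 10⁻⁴, so Δρ ≈ 0.3666 kg m⁻³.
N² = (g/ρ₀)·Δρ/Δz = g·(Δρ/ρ₀)/Δz = 9.81 × 3.573 × 10⁻⁴ / 45 = 7.7891 × 10⁻⁵ s⁻².
N = √(7.7891 × 10⁻⁵) = 8.8256 × 10⁻³ rad s⁻¹ → T = 2π/N = 711.93 s = 11.865 min ≈ 11.9 min.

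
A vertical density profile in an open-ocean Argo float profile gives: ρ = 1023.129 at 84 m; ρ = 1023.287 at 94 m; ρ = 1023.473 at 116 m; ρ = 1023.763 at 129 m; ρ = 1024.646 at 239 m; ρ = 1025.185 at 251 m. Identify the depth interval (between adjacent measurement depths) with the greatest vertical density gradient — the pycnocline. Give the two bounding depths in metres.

239–251 m

Compute the density gradient over each adjacent pair:
  84–94 m: Δρ/Δz = 0.158/10 = 0.016 kg m⁻⁴
  94–116 m: Δρ/Δz = 0.186/22 = 8.5 × 10⁻³ kg m⁻⁴
  116–129 m: Δρ/Δz = 0.290/13 = 0.022 kg m⁻⁴
  129–239 m: Δρ/Δz = 0.883/110 = 8.0 × 10⁻³ kg m⁻⁴
  239–251 m: Δρ/Δz = 0.539/12 = 0.045 kg m⁻⁴
The largest gradient is in the 239–251 m interval — the pycnocline.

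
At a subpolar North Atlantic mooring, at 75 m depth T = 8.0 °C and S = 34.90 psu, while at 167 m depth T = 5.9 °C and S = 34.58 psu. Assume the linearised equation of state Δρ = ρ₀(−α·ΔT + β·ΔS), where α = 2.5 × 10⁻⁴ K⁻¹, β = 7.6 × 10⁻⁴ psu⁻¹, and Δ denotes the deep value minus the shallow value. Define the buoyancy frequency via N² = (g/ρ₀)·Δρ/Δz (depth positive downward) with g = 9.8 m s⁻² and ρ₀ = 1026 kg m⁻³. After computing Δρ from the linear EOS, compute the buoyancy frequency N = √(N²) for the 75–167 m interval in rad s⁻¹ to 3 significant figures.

ΔT = -2.1 K, ΔS = -0.32 psu (deep − shallow).
Δρ/ρ₀ = −αΔT + βΔS = 5.25 × 10⁻⁴ − 2.432 × 10⁻⁴ = 2.818 × 10⁻⁴, so Δρ ≈ 0.2891 kg m⁻³.
N² = (g/ρ₀)·Δρ/Δz = g·(Δρ/ρ₀)/Δz = 9.8 × 2.818 × 10⁻⁴ / 92 = 3.0018 × 10⁻⁵ s⁻².
N = √(3.0018 × 10⁻⁵) = 5.4789 × 10⁻³ rad s⁻¹ ≈ 5.48 × 10⁻³ rad s⁻¹.

5.48 × 10⁻³ rad s⁻¹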